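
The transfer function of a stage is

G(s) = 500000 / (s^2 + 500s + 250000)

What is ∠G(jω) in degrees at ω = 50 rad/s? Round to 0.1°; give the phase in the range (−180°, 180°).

-5.8°

At s = jω = j50:
quadratic: (j50)² + 500·j50 + 250000 = 247500 + j25000 → |·| ≈ 2.4876e+05, ∠ ≈ 5.77°
∠G = 0.00° − 5.77° = -5.77°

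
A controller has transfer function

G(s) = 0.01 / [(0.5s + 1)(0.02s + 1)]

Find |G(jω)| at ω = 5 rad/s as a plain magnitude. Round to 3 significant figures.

0.00370

At ω = 5 rad/s:
pole (1 + j5·0.5) = 1 + j2.5 → |·| ≈ 2.6926, ∠ ≈ 68.20°
pole (1 + j5·0.02) = 1 + j0.1 → |·| ≈ 1.005, ∠ ≈ 5.71°
|G| = 0.01 · 1 / (2.6926 · 1.005) ≈ 0.0036954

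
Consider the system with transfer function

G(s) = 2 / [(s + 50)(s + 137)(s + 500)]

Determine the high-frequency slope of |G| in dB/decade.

-60 dB/decade

Each pole contributes −20 dB/decade at high frequency; each zero contributes +20 dB/decade.
Net: 0 zero(s) − 3 pole(s) → -60 dB/decade.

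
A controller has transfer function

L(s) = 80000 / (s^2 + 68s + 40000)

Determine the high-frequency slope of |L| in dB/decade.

Each pole contributes −20 dB/decade at high frequency; each zero contributes +20 dB/decade.
Net: 0 zero(s) − 2 pole(s) → -40 dB/decade.

-40 dB/decade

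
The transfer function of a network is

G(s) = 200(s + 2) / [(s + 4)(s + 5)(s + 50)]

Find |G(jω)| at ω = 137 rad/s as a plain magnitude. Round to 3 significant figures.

0.0100

At s = jω = j137:
zero (s+2): 2 + j137 → |·| = √(2²+137²) = √18773 ≈ 137.01, ∠ = arctan(137/2) ≈ 89.16°
pole (s+4): 4 + j137 → |·| = √(4²+137²) = √18785 ≈ 137.06, ∠ = arctan(137/4) ≈ 88.33°
pole (s+5): 5 + j137 → |·| = √(5²+137²) = √18794 ≈ 137.09, ∠ = arctan(137/5) ≈ 87.91°
pole (s+50): 50 + j137 → |·| = √(50²+137²) = √21269 ≈ 145.84, ∠ = arctan(137/50) ≈ 69.95°
|G| = 200 · 137.01 / 2.7403e+06 ≈ 0.0099996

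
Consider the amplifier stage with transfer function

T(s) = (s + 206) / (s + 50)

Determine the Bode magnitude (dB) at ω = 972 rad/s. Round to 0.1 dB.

Substitute s = j972:
Numerator: (j972) + 206 = 206 + j972
Denominator: (j972) + 50 = 50 + j972
|N| = √(206² + 972²) ≈ 993.59, ∠N ≈ 78.03°
|D| = √(50² + 972²) ≈ 973.29, ∠D ≈ 87.06°
|T| = 993.59 / 973.29 ≈ 1.0209
Gain = 20 log₁₀(1.0209) ≈ 0.18 dB

0.2 dB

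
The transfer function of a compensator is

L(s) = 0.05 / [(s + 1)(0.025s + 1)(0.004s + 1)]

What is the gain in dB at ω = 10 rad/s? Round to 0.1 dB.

At ω = 10 rad/s:
pole (1 + j10·1) = 1 + j10 → |·| ≈ 10.05, ∠ ≈ 84.29°
pole (1 + j10·0.025) = 1 + j0.25 → |·| ≈ 1.0308, ∠ ≈ 14.04°
pole (1 + j10·0.004) = 1 + j0.04 → |·| ≈ 1.0008, ∠ ≈ 2.29°
|L| = 0.05 · 1 / (10.05 · 1.0308 · 1.0008) ≈ 0.0048226
Gain = 20 log₁₀(0.0048226) ≈ -46.33 dB

-46.3 dB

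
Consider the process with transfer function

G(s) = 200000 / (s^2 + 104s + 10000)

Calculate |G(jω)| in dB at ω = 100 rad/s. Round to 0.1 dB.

25.7 dB

At s = jω = j100:
quadratic: (j100)² + 104·j100 + 10000 = 0 + j10400 → |·| ≈ 10400, ∠ ≈ 90.00°
|G| = 200000 / 10400 ≈ 19.231
Gain = 20 log₁₀(19.231) ≈ 25.68 dB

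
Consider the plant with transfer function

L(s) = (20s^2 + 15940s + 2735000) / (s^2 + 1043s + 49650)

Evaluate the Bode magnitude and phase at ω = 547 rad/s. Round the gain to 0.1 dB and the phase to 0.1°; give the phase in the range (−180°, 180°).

Substitute s = j547:
Numerator: 20(j547)^2 + 15940(j547) + 2735000 = -3249180 + j8719180
Denominator: (j547)^2 + 1043(j547) + 49650 = -249559 + j570521
|N| = √(3249180² + 8719180²) ≈ 9.3049e+06, ∠N ≈ 110.44°
|D| = √(249559² + 570521²) ≈ 6.2271e+05, ∠D ≈ 113.63°
|L| = 9.3049e+06 / 6.2271e+05 ≈ 14.943
Gain = 20 log₁₀(14.943) ≈ 23.49 dB
∠L = 110.44° − 113.63° = -3.19°

23.5 dB, -3.2°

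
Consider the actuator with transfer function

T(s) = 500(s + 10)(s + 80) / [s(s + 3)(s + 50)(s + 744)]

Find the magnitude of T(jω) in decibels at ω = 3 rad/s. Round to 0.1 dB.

-1.1 dB

At s = jω = j3:
zero (s+10): 10 + j3 → |·| = √(10²+3²) = √109 ≈ 10.44, ∠ = arctan(3/10) ≈ 16.70°
zero (s+80): 80 + j3 → |·| = √(80²+3²) = √6409 ≈ 80.056, ∠ = arctan(3/80) ≈ 2.15°
pole (s+3): 3 + j3 → |·| = √(3²+3²) = √18 ≈ 4.2426, ∠ = arctan(3/3) ≈ 45.00°
pole (s+50): 50 + j3 → |·| = √(50²+3²) = √2509 ≈ 50.09, ∠ = arctan(3/50) ≈ 3.43°
pole (s+744): 744 + j3 → |·| = √(744²+3²) = √553545 ≈ 744.01, ∠ = arctan(3/744) ≈ 0.23°
pole at origin: |s| = 3, ∠ = 90.00° (in denominator)
|T| = 500 · 835.78 / 4.7433e+05 ≈ 0.88101
Gain = 20 log₁₀(0.88101) ≈ -1.10 dB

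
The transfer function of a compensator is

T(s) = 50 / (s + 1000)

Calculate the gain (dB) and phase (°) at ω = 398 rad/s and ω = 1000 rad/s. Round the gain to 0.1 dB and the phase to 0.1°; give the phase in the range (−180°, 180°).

Substitute s = j398:
Numerator: 50 = 50 + j0
Denominator: (j398) + 1000 = 1000 + j398
|N| = √(50² + 0²) ≈ 50, ∠N ≈ 0.00°
|D| = √(1000² + 398²) ≈ 1076.3, ∠D ≈ 21.70°
|T| = 50 / 1076.3 ≈ 0.046455
Gain = 20 log₁₀(0.046455) ≈ -26.66 dB
∠T = 0.00° − 21.70° = -21.70°

Substitute s = j1000:
Numerator: 50 = 50 + j0
Denominator: (j1000) + 1000 = 1000 + j1000
|N| = √(50² + 0²) ≈ 50, ∠N ≈ 0.00°
|D| = √(1000² + 1000²) ≈ 1414.2, ∠D ≈ 45.00°
|T| = 50 / 1414.2 ≈ 0.035356
Gain = 20 log₁₀(0.035356) ≈ -29.03 dB
∠T = 0.00° − 45.00° = -45.00°

ω = 398: -26.7 dB, -21.7°; ω = 1000: -29.0 dB, -45.0°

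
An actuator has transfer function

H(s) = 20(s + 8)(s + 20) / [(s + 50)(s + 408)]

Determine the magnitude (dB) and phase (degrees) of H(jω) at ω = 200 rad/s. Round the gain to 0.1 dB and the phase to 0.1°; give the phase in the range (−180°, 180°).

18.7 dB, 69.9°

At s = jω = j200:
zero (s+8): 8 + j200 → |·| = √(8²+200²) = √40064 ≈ 200.16, ∠ = arctan(200/8) ≈ 87.71°
zero (s+20): 20 + j200 → |·| = √(20²+200²) = √40400 ≈ 201, ∠ = arctan(200/20) ≈ 84.29°
pole (s+50): 50 + j200 → |·| = √(50²+200²) = √42500 ≈ 206.16, ∠ = arctan(200/50) ≈ 75.96°
pole (s+408): 408 + j200 → |·| = √(408²+200²) = √206464 ≈ 454.38, ∠ = arctan(200/408) ≈ 26.11°
|H| = 20 · 40232 / 93675 ≈ 8.5897
Gain = 20 log₁₀(8.5897) ≈ 18.68 dB
∠H = 172.00° − 102.07° = 69.93°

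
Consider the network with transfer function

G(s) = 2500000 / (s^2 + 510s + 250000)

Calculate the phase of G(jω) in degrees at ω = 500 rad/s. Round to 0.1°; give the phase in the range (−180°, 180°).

At s = jω = j500:
quadratic: (j500)² + 510·j500 + 250000 = 0 + j255000 → |·| ≈ 2.55e+05, ∠ ≈ 90.00°
∠G = 0.00° − 90.00° = -90.00°

-90.0°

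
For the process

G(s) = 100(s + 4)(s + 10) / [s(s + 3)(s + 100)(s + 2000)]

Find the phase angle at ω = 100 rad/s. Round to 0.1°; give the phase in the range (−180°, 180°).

-54.1°

At s = jω = j100:
zero (s+4): 4 + j100 → |·| = √(4²+100²) = √10016 ≈ 100.08, ∠ = arctan(100/4) ≈ 87.71°
zero (s+10): 10 + j100 → |·| = √(10²+100²) = √10100 ≈ 100.5, ∠ = arctan(100/10) ≈ 84.29°
pole (s+3): 3 + j100 → |·| = √(3²+100²) = √10009 ≈ 100.04, ∠ = arctan(100/3) ≈ 88.28°
pole (s+100): 100 + j100 → |·| = √(100²+100²) = √20000 ≈ 141.42, ∠ = arctan(100/100) ≈ 45.00°
pole (s+2000): 2000 + j100 → |·| = √(2000²+100²) = √4010000 ≈ 2002.5, ∠ = arctan(100/2000) ≈ 2.86°
pole at origin: |s| = 100, ∠ = 90.00° (in denominator)
∠G = 172.00° − 226.14° = -54.14°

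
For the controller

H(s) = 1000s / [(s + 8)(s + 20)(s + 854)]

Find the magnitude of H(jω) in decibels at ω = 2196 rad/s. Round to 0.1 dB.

At s = jω = j2196:
zero at origin: s = j2196 → |·| = 2196, ∠ = 90.00°
pole (s+8): 8 + j2196 → |·| = √(8²+2196²) = √4822480 ≈ 2196, ∠ = arctan(2196/8) ≈ 89.79°
pole (s+20): 20 + j2196 → |·| = √(20²+2196²) = √4822816 ≈ 2196.1, ∠ = arctan(2196/20) ≈ 89.48°
pole (s+854): 854 + j2196 → |·| = √(854²+2196²) = √5551732 ≈ 2356.2, ∠ = arctan(2196/854) ≈ 68.75°
|H| = 1000 · 2196 / 1.1363e+10 ≈ 0.00019326
Gain = 20 log₁₀(0.00019326) ≈ -74.28 dB

-74.3 dB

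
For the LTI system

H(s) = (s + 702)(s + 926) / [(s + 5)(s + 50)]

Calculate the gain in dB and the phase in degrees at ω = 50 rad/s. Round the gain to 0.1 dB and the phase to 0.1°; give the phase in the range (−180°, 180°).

At s = jω = j50:
zero (s+702): 702 + j50 → |·| = √(702²+50²) = √495304 ≈ 703.78, ∠ = arctan(50/702) ≈ 4.07°
zero (s+926): 926 + j50 → |·| = √(926²+50²) = √859976 ≈ 927.35, ∠ = arctan(50/926) ≈ 3.09°
pole (s+5): 5 + j50 → |·| = √(5²+50²) = √2525 ≈ 50.249, ∠ = arctan(50/5) ≈ 84.29°
pole (s+50): 50 + j50 → |·| = √(50²+50²) = √5000 ≈ 70.711, ∠ = arctan(50/50) ≈ 45.00°
|H| = 1 · 6.5265e+05 / 3553.2 ≈ 183.68
Gain = 20 log₁₀(183.68) ≈ 45.28 dB
∠H = 7.16° − 129.29° = -122.13°

45.3 dB, -122.1°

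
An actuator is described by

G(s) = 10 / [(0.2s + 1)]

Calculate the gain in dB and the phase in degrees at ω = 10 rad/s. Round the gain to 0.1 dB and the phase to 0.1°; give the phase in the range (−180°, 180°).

13.0 dB, -63.4°

At ω = 10 rad/s:
pole (1 + j10·0.2) = 1 + j2 → |·| ≈ 2.2361, ∠ ≈ 63.43°
|G| = 10 · 1 / (2.2361) ≈ 4.4721
Gain = 20 log₁₀(4.4721) ≈ 13.01 dB
∠G = (0°) − (63.43°) = -63.43°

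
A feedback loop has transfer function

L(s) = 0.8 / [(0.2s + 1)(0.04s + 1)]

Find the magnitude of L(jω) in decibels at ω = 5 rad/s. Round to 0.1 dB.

-5.1 dB

At ω = 5 rad/s:
pole (1 + j5·0.2) = 1 + j1 → |·| ≈ 1.4142, ∠ ≈ 45.00°
pole (1 + j5·0.04) = 1 + j0.2 → |·| ≈ 1.0198, ∠ ≈ 11.31°
|L| = 0.8 · 1 / (1.4142 · 1.0198) ≈ 0.55471
Gain = 20 log₁₀(0.55471) ≈ -5.12 dB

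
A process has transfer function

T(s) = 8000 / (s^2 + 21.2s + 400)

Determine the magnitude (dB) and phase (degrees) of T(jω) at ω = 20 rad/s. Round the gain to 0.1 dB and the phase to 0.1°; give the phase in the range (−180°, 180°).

25.5 dB, -90.0°

At s = jω = j20:
quadratic: (j20)² + 21.2·j20 + 400 = 0 + j424 → |·| ≈ 424, ∠ ≈ 90.00°
|T| = 8000 / 424 ≈ 18.868
Gain = 20 log₁₀(18.868) ≈ 25.51 dB
∠T = 0.00° − 90.00° = -90.00°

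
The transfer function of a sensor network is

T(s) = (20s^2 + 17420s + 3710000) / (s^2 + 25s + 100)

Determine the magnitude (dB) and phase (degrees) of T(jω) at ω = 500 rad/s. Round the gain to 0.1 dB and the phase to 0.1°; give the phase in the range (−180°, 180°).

Substitute s = j500:
Numerator: 20(j500)^2 + 17420(j500) + 3710000 = -1290000 + j8710000
Denominator: (j500)^2 + 25(j500) + 100 = -249900 + j12500
|N| = √(1290000² + 8710000²) ≈ 8.805e+06, ∠N ≈ 98.42°
|D| = √(249900² + 12500²) ≈ 2.5021e+05, ∠D ≈ 177.14°
|T| = 8.805e+06 / 2.5021e+05 ≈ 35.19
Gain = 20 log₁₀(35.19) ≈ 30.93 dB
∠T = 98.42° − 177.14° = -78.72°

30.9 dB, -78.7°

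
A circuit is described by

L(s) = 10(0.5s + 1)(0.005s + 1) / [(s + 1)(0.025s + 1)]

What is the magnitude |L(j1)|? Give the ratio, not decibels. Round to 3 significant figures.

7.90

At ω = 1 rad/s:
zero (1 + j1·0.5) = 1 + j0.5 → |·| ≈ 1.118, ∠ ≈ 26.57°
zero (1 + j1·0.005) = 1 + j0.005 → |·| ≈ 1, ∠ ≈ 0.29°
pole (1 + j1·1) = 1 + j1 → |·| ≈ 1.4142, ∠ ≈ 45.00°
pole (1 + j1·0.025) = 1 + j0.025 → |·| ≈ 1.0003, ∠ ≈ 1.43°
|L| = 10 · 1.118 · 1 / (1.4142 · 1.0003) ≈ 7.9032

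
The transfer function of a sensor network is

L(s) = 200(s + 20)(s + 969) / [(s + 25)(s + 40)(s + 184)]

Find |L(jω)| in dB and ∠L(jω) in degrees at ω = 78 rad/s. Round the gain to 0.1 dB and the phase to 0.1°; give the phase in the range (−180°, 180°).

At s = jω = j78:
zero (s+20): 20 + j78 → |·| = √(20²+78²) = √6484 ≈ 80.523, ∠ = arctan(78/20) ≈ 75.62°
zero (s+969): 969 + j78 → |·| = √(969²+78²) = √945045 ≈ 972.13, ∠ = arctan(78/969) ≈ 4.60°
pole (s+25): 25 + j78 → |·| = √(25²+78²) = √6709 ≈ 81.908, ∠ = arctan(78/25) ≈ 72.23°
pole (s+40): 40 + j78 → |·| = √(40²+78²) = √7684 ≈ 87.658, ∠ = arctan(78/40) ≈ 62.85°
pole (s+184): 184 + j78 → |·| = √(184²+78²) = √39940 ≈ 199.85, ∠ = arctan(78/184) ≈ 22.97°
|L| = 200 · 78279 / 1.4349e+06 ≈ 10.911
Gain = 20 log₁₀(10.911) ≈ 20.76 dB
∠L = 80.22° − 158.05° = -77.83°

20.8 dB, -77.8°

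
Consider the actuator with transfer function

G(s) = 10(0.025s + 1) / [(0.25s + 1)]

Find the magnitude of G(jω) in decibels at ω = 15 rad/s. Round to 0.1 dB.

At ω = 15 rad/s:
zero (1 + j15·0.025) = 1 + j0.375 → |·| ≈ 1.068, ∠ ≈ 20.56°
pole (1 + j15·0.25) = 1 + j3.75 → |·| ≈ 3.881, ∠ ≈ 75.07°
|G| = 10 · 1.068 / (3.881) ≈ 2.7519
Gain = 20 log₁₀(2.7519) ≈ 8.79 dB

8.8 dB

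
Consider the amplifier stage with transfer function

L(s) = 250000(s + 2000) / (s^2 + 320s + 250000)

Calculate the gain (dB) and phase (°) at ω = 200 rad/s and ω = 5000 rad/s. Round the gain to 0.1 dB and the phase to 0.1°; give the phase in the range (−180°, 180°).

ω = 200: 67.2 dB, -11.2°; ω = 5000: 34.7 dB, -108.1°

At s = jω = j200:
zero (s+2000): 2000 + j200 → |·| = √(2000²+200²) = √4040000 ≈ 2010, ∠ = arctan(200/2000) ≈ 5.71°
quadratic: (j200)² + 320·j200 + 250000 = 210000 + j64000 → |·| ≈ 2.1954e+05, ∠ ≈ 16.95°
|L| = 250000 · 2010 / 2.1954e+05 ≈ 2288.9
Gain = 20 log₁₀(2288.9) ≈ 67.19 dB
∠L = 5.71° − 16.95° = -11.24°

At s = jω = j5000:
zero (s+2000): 2000 + j5000 → |·| = √(2000²+5000²) = √29000000 ≈ 5385.2, ∠ = arctan(5000/2000) ≈ 68.20°
quadratic: (j5000)² + 320·j5000 + 250000 = -24750000 + j1600000 → |·| ≈ 2.4802e+07, ∠ ≈ 176.30°
|L| = 250000 · 5385.2 / 2.4802e+07 ≈ 54.282
Gain = 20 log₁₀(54.282) ≈ 34.69 dB
∠L = 68.20° − 176.30° = -108.10°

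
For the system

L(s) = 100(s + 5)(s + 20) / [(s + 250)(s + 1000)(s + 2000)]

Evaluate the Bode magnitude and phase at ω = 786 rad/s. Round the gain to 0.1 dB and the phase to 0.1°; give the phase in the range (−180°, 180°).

-31.2 dB, 46.2°

At s = jω = j786:
zero (s+5): 5 + j786 → |·| = √(5²+786²) = √617821 ≈ 786.02, ∠ = arctan(786/5) ≈ 89.64°
zero (s+20): 20 + j786 → |·| = √(20²+786²) = √618196 ≈ 786.25, ∠ = arctan(786/20) ≈ 88.54°
pole (s+250): 250 + j786 → |·| = √(250²+786²) = √680296 ≈ 824.8, ∠ = arctan(786/250) ≈ 72.36°
pole (s+1000): 1000 + j786 → |·| = √(1000²+786²) = √1617796 ≈ 1271.9, ∠ = arctan(786/1000) ≈ 38.17°
pole (s+2000): 2000 + j786 → |·| = √(2000²+786²) = √4617796 ≈ 2148.9, ∠ = arctan(786/2000) ≈ 21.45°
|L| = 100 · 6.1801e+05 / 2.2543e+09 ≈ 0.027415
Gain = 20 log₁₀(0.027415) ≈ -31.24 dB
∠L = 178.18° − 131.98° = 46.20°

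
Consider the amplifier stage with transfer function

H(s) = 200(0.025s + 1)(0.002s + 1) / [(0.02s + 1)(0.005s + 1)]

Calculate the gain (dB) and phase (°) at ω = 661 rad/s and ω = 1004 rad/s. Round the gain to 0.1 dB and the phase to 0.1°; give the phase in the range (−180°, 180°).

At ω = 661 rad/s:
zero (1 + j661·0.025) = 1 + j16.525 → |·| ≈ 16.555, ∠ ≈ 86.54°
zero (1 + j661·0.002) = 1 + j1.322 → |·| ≈ 1.6576, ∠ ≈ 52.90°
pole (1 + j661·0.02) = 1 + j13.22 → |·| ≈ 13.258, ∠ ≈ 85.67°
pole (1 + j661·0.005) = 1 + j3.305 → |·| ≈ 3.453, ∠ ≈ 73.17°
|H| = 200 · 16.555 · 1.6576 / (13.258 · 3.453) ≈ 119.88
Gain = 20 log₁₀(119.88) ≈ 41.57 dB
∠H = (86.54° + 52.90°) − (85.67° + 73.17°) = -19.40°

At ω = 1004 rad/s:
zero (1 + j1004·0.025) = 1 + j25.1 → |·| ≈ 25.12, ∠ ≈ 87.72°
zero (1 + j1004·0.002) = 1 + j2.008 → |·| ≈ 2.2432, ∠ ≈ 63.53°
pole (1 + j1004·0.02) = 1 + j20.08 → |·| ≈ 20.105, ∠ ≈ 87.15°
pole (1 + j1004·0.005) = 1 + j5.02 → |·| ≈ 5.1186, ∠ ≈ 78.73°
|H| = 200 · 25.12 · 2.2432 / (20.105 · 5.1186) ≈ 109.51
Gain = 20 log₁₀(109.51) ≈ 40.79 dB
∠H = (87.72° + 63.53°) − (87.15° + 78.73°) = -14.63°

ω = 661: 41.6 dB, -19.4°; ω = 1004: 40.8 dB, -14.6°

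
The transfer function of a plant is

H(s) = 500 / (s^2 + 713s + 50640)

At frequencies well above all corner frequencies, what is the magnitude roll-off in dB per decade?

-40 dB/decade

Each pole contributes −20 dB/decade at high frequency; each zero contributes +20 dB/decade.
Net: 0 zero(s) − 2 pole(s) → -40 dB/decade.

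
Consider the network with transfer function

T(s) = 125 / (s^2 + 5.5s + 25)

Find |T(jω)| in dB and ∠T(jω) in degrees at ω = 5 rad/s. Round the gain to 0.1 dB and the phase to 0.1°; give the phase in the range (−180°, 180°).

13.2 dB, -90.0°

At s = jω = j5:
quadratic: (j5)² + 5.5·j5 + 25 = 0 + j27.5 → |·| ≈ 27.5, ∠ ≈ 90.00°
|T| = 125 / 27.5 ≈ 4.5455
Gain = 20 log₁₀(4.5455) ≈ 13.15 dB
∠T = 0.00° − 90.00° = -90.00°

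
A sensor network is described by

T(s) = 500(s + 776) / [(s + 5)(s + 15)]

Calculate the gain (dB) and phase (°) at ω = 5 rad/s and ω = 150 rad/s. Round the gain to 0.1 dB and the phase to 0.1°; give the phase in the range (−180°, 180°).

At s = jω = j5:
zero (s+776): 776 + j5 → |·| = √(776²+5²) = √602201 ≈ 776.02, ∠ = arctan(5/776) ≈ 0.37°
pole (s+5): 5 + j5 → |·| = √(5²+5²) = √50 ≈ 7.0711, ∠ = arctan(5/5) ≈ 45.00°
pole (s+15): 15 + j5 → |·| = √(15²+5²) = √250 ≈ 15.811, ∠ = arctan(5/15) ≈ 18.43°
|T| = 500 · 776.02 / 111.8 ≈ 3470.6
Gain = 20 log₁₀(3470.6) ≈ 70.81 dB
∠T = 0.37° − 63.43° = -63.06°

At s = jω = j150:
zero (s+776): 776 + j150 → |·| = √(776²+150²) = √624676 ≈ 790.36, ∠ = arctan(150/776) ≈ 10.94°
pole (s+5): 5 + j150 → |·| = √(5²+150²) = √22525 ≈ 150.08, ∠ = arctan(150/5) ≈ 88.09°
pole (s+15): 15 + j150 → |·| = √(15²+150²) = √22725 ≈ 150.75, ∠ = arctan(150/15) ≈ 84.29°
|T| = 500 · 790.36 / 22625 ≈ 17.467
Gain = 20 log₁₀(17.467) ≈ 24.84 dB
∠T = 10.94° − 172.38° = -161.44°

ω = 5: 70.8 dB, -63.1°; ω = 150: 24.8 dB, -161.4°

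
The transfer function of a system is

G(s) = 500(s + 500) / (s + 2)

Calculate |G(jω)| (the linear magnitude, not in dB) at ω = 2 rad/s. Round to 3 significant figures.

8.84e+04

At s = jω = j2:
zero (s+500): 500 + j2 → |·| = √(500²+2²) = √250004 ≈ 500, ∠ = arctan(2/500) ≈ 0.23°
pole (s+2): 2 + j2 → |·| = √(2²+2²) = √8 ≈ 2.8284, ∠ = arctan(2/2) ≈ 45.00°
|G| = 500 · 500 / 2.8284 ≈ 88389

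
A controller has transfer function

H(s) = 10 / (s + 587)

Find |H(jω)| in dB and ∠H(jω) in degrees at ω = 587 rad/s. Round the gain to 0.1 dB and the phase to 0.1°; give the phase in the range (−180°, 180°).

-38.4 dB, -45.0°

At s = jω = j587:
pole (s+587): 587 + j587 → |·| = √(587²+587²) = √689138 ≈ 830.14, ∠ = arctan(587/587) ≈ 45.00°
|H| = 10 / 830.14 ≈ 0.012046
Gain = 20 log₁₀(0.012046) ≈ -38.38 dB
∠H = 0.00° − 45.00° = -45.00°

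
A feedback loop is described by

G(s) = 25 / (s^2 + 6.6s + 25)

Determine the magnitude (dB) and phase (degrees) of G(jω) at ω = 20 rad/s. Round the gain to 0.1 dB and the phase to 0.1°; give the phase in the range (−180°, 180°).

-24.0 dB, -160.6°

At s = jω = j20:
quadratic: (j20)² + 6.6·j20 + 25 = -375 + j132 → |·| ≈ 397.55, ∠ ≈ 160.61°
|G| = 25 / 397.55 ≈ 0.062885
Gain = 20 log₁₀(0.062885) ≈ -24.03 dB
∠G = 0.00° − 160.61° = -160.61°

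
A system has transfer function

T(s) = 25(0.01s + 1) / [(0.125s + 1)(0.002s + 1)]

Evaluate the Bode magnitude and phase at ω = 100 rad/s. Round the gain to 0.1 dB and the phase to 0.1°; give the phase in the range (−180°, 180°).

8.8 dB, -51.7°

At ω = 100 rad/s:
zero (1 + j100·0.01) = 1 + j1 → |·| ≈ 1.4142, ∠ ≈ 45.00°
pole (1 + j100·0.125) = 1 + j12.5 → |·| ≈ 12.54, ∠ ≈ 85.43°
pole (1 + j100·0.002) = 1 + j0.2 → |·| ≈ 1.0198, ∠ ≈ 11.31°
|T| = 25 · 1.4142 / (12.54 · 1.0198) ≈ 2.7646
Gain = 20 log₁₀(2.7646) ≈ 8.83 dB
∠T = (45.00°) − (85.43° + 11.31°) = -51.74°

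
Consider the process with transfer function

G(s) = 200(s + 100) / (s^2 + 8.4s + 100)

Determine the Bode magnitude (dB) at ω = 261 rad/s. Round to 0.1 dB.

-1.7 dB

At s = jω = j261:
zero (s+100): 100 + j261 → |·| = √(100²+261²) = √78121 ≈ 279.5, ∠ = arctan(261/100) ≈ 69.04°
quadratic: (j261)² + 8.4·j261 + 100 = -68021 + j2192.4 → |·| ≈ 68056, ∠ ≈ 178.15°
|G| = 200 · 279.5 / 68056 ≈ 0.82138
Gain = 20 log₁₀(0.82138) ≈ -1.71 dB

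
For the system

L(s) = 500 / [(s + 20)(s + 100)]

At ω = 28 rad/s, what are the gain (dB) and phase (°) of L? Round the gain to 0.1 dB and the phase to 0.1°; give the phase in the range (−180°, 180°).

At s = jω = j28:
pole (s+20): 20 + j28 → |·| = √(20²+28²) = √1184 ≈ 34.409, ∠ = arctan(28/20) ≈ 54.46°
pole (s+100): 100 + j28 → |·| = √(100²+28²) = √10784 ≈ 103.85, ∠ = arctan(28/100) ≈ 15.64°
|L| = 500 / 3573.4 ≈ 0.13992
Gain = 20 log₁₀(0.13992) ≈ -17.08 dB
∠L = 0.00° − 70.10° = -70.10°

-17.1 dB, -70.1°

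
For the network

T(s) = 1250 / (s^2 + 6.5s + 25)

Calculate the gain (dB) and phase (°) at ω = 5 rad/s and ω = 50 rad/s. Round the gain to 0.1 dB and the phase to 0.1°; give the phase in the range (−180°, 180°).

ω = 5: 31.7 dB, -90.0°; ω = 50: -6.0 dB, -172.5°

At s = jω = j5:
quadratic: (j5)² + 6.5·j5 + 25 = 0 + j32.5 → |·| ≈ 32.5, ∠ ≈ 90.00°
|T| = 1250 / 32.5 ≈ 38.462
Gain = 20 log₁₀(38.462) ≈ 31.70 dB
∠T = 0.00° − 90.00° = -90.00°

At s = jω = j50:
quadratic: (j50)² + 6.5·j50 + 25 = -2475 + j325 → |·| ≈ 2496.2, ∠ ≈ 172.52°
|T| = 1250 / 2496.2 ≈ 0.50076
Gain = 20 log₁₀(0.50076) ≈ -6.01 dB
∠T = 0.00° − 172.52° = -172.52°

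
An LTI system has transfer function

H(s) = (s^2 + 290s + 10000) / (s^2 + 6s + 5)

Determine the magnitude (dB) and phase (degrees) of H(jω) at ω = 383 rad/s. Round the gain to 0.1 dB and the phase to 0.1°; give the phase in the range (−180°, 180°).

Substitute s = j383:
Numerator: (j383)^2 + 290(j383) + 10000 = -136689 + j111070
Denominator: (j383)^2 + 6(j383) + 5 = -146684 + j2298
|N| = √(136689² + 111070²) ≈ 1.7613e+05, ∠N ≈ 140.90°
|D| = √(146684² + 2298²) ≈ 1.467e+05, ∠D ≈ 179.10°
|H| = 1.7613e+05 / 1.467e+05 ≈ 1.2006
Gain = 20 log₁₀(1.2006) ≈ 1.59 dB
∠H = 140.90° − 179.10° = -38.20°

1.6 dB, -38.2°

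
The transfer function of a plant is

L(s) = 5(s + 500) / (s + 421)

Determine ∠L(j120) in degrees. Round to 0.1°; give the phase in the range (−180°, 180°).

At s = jω = j120:
zero (s+500): 500 + j120 → |·| = √(500²+120²) = √264400 ≈ 514.2, ∠ = arctan(120/500) ≈ 13.50°
pole (s+421): 421 + j120 → |·| = √(421²+120²) = √191641 ≈ 437.77, ∠ = arctan(120/421) ≈ 15.91°
∠L = 13.50° − 15.91° = -2.41°

-2.4°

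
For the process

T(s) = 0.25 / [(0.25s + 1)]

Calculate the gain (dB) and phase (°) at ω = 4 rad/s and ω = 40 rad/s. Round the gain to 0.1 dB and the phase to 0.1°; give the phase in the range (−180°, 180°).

At ω = 4 rad/s:
pole (1 + j4·0.25) = 1 + j1 → |·| ≈ 1.4142, ∠ ≈ 45.00°
|T| = 0.25 · 1 / (1.4142) ≈ 0.17678
Gain = 20 log₁₀(0.17678) ≈ -15.05 dB
∠T = (0°) − (45.00°) = -45.00°

At ω = 40 rad/s:
pole (1 + j40·0.25) = 1 + j10 → |·| ≈ 10.05, ∠ ≈ 84.29°
|T| = 0.25 · 1 / (10.05) ≈ 0.024876
Gain = 20 log₁₀(0.024876) ≈ -32.08 dB
∠T = (0°) − (84.29°) = -84.29°

ω = 4: -15.1 dB, -45.0°; ω = 40: -32.1 dB, -84.3°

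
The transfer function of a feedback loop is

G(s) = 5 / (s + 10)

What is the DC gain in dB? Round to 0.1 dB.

-6.0 dB

G(0) = 5 / (10) = 0.5
20 log₁₀(0.5) ≈ -6.02 dB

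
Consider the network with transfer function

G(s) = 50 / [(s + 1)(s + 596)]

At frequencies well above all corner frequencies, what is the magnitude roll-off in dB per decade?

-40 dB/decade

Each pole contributes −20 dB/decade at high frequency; each zero contributes +20 dB/decade.
Net: 0 zero(s) − 2 pole(s) → -40 dB/decade.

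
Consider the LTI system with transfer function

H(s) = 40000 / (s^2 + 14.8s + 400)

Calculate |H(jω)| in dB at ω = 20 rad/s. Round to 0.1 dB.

42.6 dB

At s = jω = j20:
quadratic: (j20)² + 14.8·j20 + 400 = 0 + j296 → |·| ≈ 296, ∠ ≈ 90.00°
|H| = 40000 / 296 ≈ 135.14
Gain = 20 log₁₀(135.14) ≈ 42.62 dB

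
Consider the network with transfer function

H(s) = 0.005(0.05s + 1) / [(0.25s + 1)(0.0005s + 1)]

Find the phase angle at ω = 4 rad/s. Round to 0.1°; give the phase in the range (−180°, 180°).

-33.8°

At ω = 4 rad/s:
zero (1 + j4·0.05) = 1 + j0.2 → |·| ≈ 1.0198, ∠ ≈ 11.31°
pole (1 + j4·0.25) = 1 + j1 → |·| ≈ 1.4142, ∠ ≈ 45.00°
pole (1 + j4·0.0005) = 1 + j0.002 → |·| ≈ 1, ∠ ≈ 0.11°
∠H = (11.31°) − (45.00° + 0.11°) = -33.80°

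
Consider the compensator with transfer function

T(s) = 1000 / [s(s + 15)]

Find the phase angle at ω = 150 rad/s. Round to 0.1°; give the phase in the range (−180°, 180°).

At s = jω = j150:
pole (s+15): 15 + j150 → |·| = √(15²+150²) = √22725 ≈ 150.75, ∠ = arctan(150/15) ≈ 84.29°
pole at origin: |s| = 150, ∠ = 90.00° (in denominator)
∠T = 0.00° − 174.29° = -174.29°

-174.3°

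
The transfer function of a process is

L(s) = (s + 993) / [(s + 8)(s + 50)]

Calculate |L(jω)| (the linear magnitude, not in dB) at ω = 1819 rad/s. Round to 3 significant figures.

0.000626

At s = jω = j1819:
zero (s+993): 993 + j1819 → |·| = √(993²+1819²) = √4294810 ≈ 2072.4, ∠ = arctan(1819/993) ≈ 61.37°
pole (s+8): 8 + j1819 → |·| = √(8²+1819²) = √3308825 ≈ 1819, ∠ = arctan(1819/8) ≈ 89.75°
pole (s+50): 50 + j1819 → |·| = √(50²+1819²) = √3311261 ≈ 1819.7, ∠ = arctan(1819/50) ≈ 88.43°
|L| = 1 · 2072.4 / 3.31e+06 ≈ 0.0006261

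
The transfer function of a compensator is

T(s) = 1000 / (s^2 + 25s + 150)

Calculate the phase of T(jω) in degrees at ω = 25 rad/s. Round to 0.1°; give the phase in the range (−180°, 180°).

-127.2°

Substitute s = j25:
Numerator: 1000 = 1000 + j0
Denominator: (j25)^2 + 25(j25) + 150 = -475 + j625
|N| = √(1000² + 0²) ≈ 1000, ∠N ≈ 0.00°
|D| = √(475² + 625²) ≈ 785.02, ∠D ≈ 127.23°
∠T = 0.00° − 127.23° = -127.23°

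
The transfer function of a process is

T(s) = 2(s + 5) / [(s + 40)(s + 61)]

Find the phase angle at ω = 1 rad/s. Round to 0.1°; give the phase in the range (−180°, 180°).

8.9°

At s = jω = j1:
zero (s+5): 5 + j1 → |·| = √(5²+1²) = √26 ≈ 5.099, ∠ = arctan(1/5) ≈ 11.31°
pole (s+40): 40 + j1 → |·| = √(40²+1²) = √1601 ≈ 40.012, ∠ = arctan(1/40) ≈ 1.43°
pole (s+61): 61 + j1 → |·| = √(61²+1²) = √3722 ≈ 61.008, ∠ = arctan(1/61) ≈ 0.94°
∠T = 11.31° − 2.37° = 8.94°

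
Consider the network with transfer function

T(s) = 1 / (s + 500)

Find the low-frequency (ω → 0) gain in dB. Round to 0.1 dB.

T(0) = 1 / (500) = 0.002
20 log₁₀(0.002) ≈ -53.98 dB

-54.0 dB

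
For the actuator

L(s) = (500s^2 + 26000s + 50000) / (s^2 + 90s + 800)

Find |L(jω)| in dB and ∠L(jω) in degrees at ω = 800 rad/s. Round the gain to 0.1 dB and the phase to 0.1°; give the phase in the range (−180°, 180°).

Substitute s = j800:
Numerator: 500(j800)^2 + 26000(j800) + 50000 = -319950000 + j20800000
Denominator: (j800)^2 + 90(j800) + 800 = -639200 + j72000
|N| = √(319950000² + 20800000²) ≈ 3.2063e+08, ∠N ≈ 176.28°
|D| = √(639200² + 72000²) ≈ 6.4324e+05, ∠D ≈ 173.57°
|L| = 3.2063e+08 / 6.4324e+05 ≈ 498.46
Gain = 20 log₁₀(498.46) ≈ 53.95 dB
∠L = 176.28° − 173.57° = 2.71°

54.0 dB, 2.7°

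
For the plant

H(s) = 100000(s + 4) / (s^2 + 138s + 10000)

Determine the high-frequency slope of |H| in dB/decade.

Each pole contributes −20 dB/decade at high frequency; each zero contributes +20 dB/decade.
Net: 1 zero(s) − 2 pole(s) → -20 dB/decade.

-20 dB/decade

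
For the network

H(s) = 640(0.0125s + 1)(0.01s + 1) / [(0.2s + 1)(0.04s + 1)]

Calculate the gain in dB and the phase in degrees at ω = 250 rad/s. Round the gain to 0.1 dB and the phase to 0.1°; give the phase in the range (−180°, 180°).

At ω = 250 rad/s:
zero (1 + j250·0.0125) = 1 + j3.125 → |·| ≈ 3.2811, ∠ ≈ 72.26°
zero (1 + j250·0.01) = 1 + j2.5 → |·| ≈ 2.6926, ∠ ≈ 68.20°
pole (1 + j250·0.2) = 1 + j50 → |·| ≈ 50.01, ∠ ≈ 88.85°
pole (1 + j250·0.04) = 1 + j10 → |·| ≈ 10.05, ∠ ≈ 84.29°
|H| = 640 · 3.2811 · 2.6926 / (50.01 · 10.05) ≈ 11.25
Gain = 20 log₁₀(11.25) ≈ 21.02 dB
∠H = (72.26° + 68.20°) − (88.85° + 84.29°) = -32.68°

21.0 dB, -32.7°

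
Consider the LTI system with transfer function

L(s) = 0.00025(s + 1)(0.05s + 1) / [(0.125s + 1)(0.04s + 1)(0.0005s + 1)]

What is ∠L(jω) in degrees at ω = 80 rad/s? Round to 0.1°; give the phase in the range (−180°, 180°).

At ω = 80 rad/s:
zero (1 + j80·1) = 1 + j80 → |·| ≈ 80.006, ∠ ≈ 89.28°
zero (1 + j80·0.05) = 1 + j4 → |·| ≈ 4.1231, ∠ ≈ 75.96°
pole (1 + j80·0.125) = 1 + j10 → |·| ≈ 10.05, ∠ ≈ 84.29°
pole (1 + j80·0.04) = 1 + j3.2 → |·| ≈ 3.3526, ∠ ≈ 72.65°
pole (1 + j80·0.0005) = 1 + j0.04 → |·| ≈ 1.0008, ∠ ≈ 2.29°
∠L = (89.28° + 75.96°) − (84.29° + 72.65° + 2.29°) = 6.01°

6.0°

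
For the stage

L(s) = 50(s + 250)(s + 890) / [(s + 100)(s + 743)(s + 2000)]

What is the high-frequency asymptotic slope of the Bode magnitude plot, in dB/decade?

-20 dB/decade

Each pole contributes −20 dB/decade at high frequency; each zero contributes +20 dB/decade.
Net: 2 zero(s) − 3 pole(s) → -20 dB/decade.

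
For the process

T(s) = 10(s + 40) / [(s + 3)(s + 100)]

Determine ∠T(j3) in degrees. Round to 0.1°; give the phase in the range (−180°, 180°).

-42.4°

At s = jω = j3:
zero (s+40): 40 + j3 → |·| = √(40²+3²) = √1609 ≈ 40.112, ∠ = arctan(3/40) ≈ 4.29°
pole (s+3): 3 + j3 → |·| = √(3²+3²) = √18 ≈ 4.2426, ∠ = arctan(3/3) ≈ 45.00°
pole (s+100): 100 + j3 → |·| = √(100²+3²) = √10009 ≈ 100.04, ∠ = arctan(3/100) ≈ 1.72°
∠T = 4.29° − 46.72° = -42.43°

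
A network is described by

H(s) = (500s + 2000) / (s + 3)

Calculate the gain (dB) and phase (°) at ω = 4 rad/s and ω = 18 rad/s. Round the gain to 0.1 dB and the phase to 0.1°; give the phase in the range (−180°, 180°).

ω = 4: 55.1 dB, -8.1°; ω = 18: 54.1 dB, -3.1°

Substitute s = j4:
Numerator: 500(j4) + 2000 = 2000 + j2000
Denominator: (j4) + 3 = 3 + j4
|N| = √(2000² + 2000²) ≈ 2828.4, ∠N ≈ 45.00°
|D| = √(3² + 4²) ≈ 5, ∠D ≈ 53.13°
|H| = 2828.4 / 5 ≈ 565.68
Gain = 20 log₁₀(565.68) ≈ 55.05 dB
∠H = 45.00° − 53.13° = -8.13°

Substitute s = j18:
Numerator: 500(j18) + 2000 = 2000 + j9000
Denominator: (j18) + 3 = 3 + j18
|N| = √(2000² + 9000²) ≈ 9219.5, ∠N ≈ 77.47°
|D| = √(3² + 18²) ≈ 18.248, ∠D ≈ 80.54°
|H| = 9219.5 / 18.248 ≈ 505.23
Gain = 20 log₁₀(505.23) ≈ 54.07 dB
∠H = 77.47° − 80.54° = -3.07°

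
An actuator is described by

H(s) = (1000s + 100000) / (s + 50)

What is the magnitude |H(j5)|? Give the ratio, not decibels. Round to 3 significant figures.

Substitute s = j5:
Numerator: 1000(j5) + 100000 = 100000 + j5000
Denominator: (j5) + 50 = 50 + j5
|N| = √(100000² + 5000²) ≈ 1.0012e+05, ∠N ≈ 2.86°
|D| = √(50² + 5²) ≈ 50.249, ∠D ≈ 5.71°
|H| = 1.0012e+05 / 50.249 ≈ 1992.5

1.99e+03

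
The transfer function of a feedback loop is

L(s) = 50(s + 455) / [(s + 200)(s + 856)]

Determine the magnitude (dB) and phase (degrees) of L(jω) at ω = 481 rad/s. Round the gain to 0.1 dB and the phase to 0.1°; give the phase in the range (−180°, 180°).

-23.8 dB, -50.2°

At s = jω = j481:
zero (s+455): 455 + j481 → |·| = √(455²+481²) = √438386 ≈ 662.11, ∠ = arctan(481/455) ≈ 46.59°
pole (s+200): 200 + j481 → |·| = √(200²+481²) = √271361 ≈ 520.92, ∠ = arctan(481/200) ≈ 67.42°
pole (s+856): 856 + j481 → |·| = √(856²+481²) = √964097 ≈ 981.88, ∠ = arctan(481/856) ≈ 29.33°
|L| = 50 · 662.11 / 5.1148e+05 ≈ 0.064725
Gain = 20 log₁₀(0.064725) ≈ -23.78 dB
∠L = 46.59° − 96.75° = -50.16°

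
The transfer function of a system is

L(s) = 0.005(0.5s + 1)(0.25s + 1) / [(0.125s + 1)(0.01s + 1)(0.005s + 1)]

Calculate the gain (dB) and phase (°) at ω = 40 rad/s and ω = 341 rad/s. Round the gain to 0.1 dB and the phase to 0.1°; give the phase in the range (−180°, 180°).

ω = 40: -14.9 dB, 59.6°; ω = 341: -12.3 dB, -42.9°

At ω = 40 rad/s:
zero (1 + j40·0.5) = 1 + j20 → |·| ≈ 20.025, ∠ ≈ 87.14°
zero (1 + j40·0.25) = 1 + j10 → |·| ≈ 10.05, ∠ ≈ 84.29°
pole (1 + j40·0.125) = 1 + j5 → |·| ≈ 5.099, ∠ ≈ 78.69°
pole (1 + j40·0.01) = 1 + j0.4 → |·| ≈ 1.077, ∠ ≈ 21.80°
pole (1 + j40·0.005) = 1 + j0.2 → |·| ≈ 1.0198, ∠ ≈ 11.31°
|L| = 0.005 · 20.025 · 10.05 / (5.099 · 1.077 · 1.0198) ≈ 0.17968
Gain = 20 log₁₀(0.17968) ≈ -14.91 dB
∠L = (87.14° + 84.29°) − (78.69° + 21.80° + 11.31°) = 59.63°

At ω = 341 rad/s:
zero (1 + j341·0.5) = 1 + j170.5 → |·| ≈ 170.5, ∠ ≈ 89.66°
zero (1 + j341·0.25) = 1 + j85.25 → |·| ≈ 85.256, ∠ ≈ 89.33°
pole (1 + j341·0.125) = 1 + j42.625 → |·| ≈ 42.637, ∠ ≈ 88.66°
pole (1 + j341·0.01) = 1 + j3.41 → |·| ≈ 3.5536, ∠ ≈ 73.66°
pole (1 + j341·0.005) = 1 + j1.705 → |·| ≈ 1.9766, ∠ ≈ 59.61°
|L| = 0.005 · 170.5 · 85.256 / (42.637 · 3.5536 · 1.9766) ≈ 0.24269
Gain = 20 log₁₀(0.24269) ≈ -12.30 dB
∠L = (89.66° + 89.33°) − (88.66° + 73.66° + 59.61°) = -42.94°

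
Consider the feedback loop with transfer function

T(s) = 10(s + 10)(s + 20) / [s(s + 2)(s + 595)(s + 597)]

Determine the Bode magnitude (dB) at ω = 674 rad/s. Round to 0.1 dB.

At s = jω = j674:
zero (s+10): 10 + j674 → |·| = √(10²+674²) = √454376 ≈ 674.07, ∠ = arctan(674/10) ≈ 89.15°
zero (s+20): 20 + j674 → |·| = √(20²+674²) = √454676 ≈ 674.3, ∠ = arctan(674/20) ≈ 88.30°
pole (s+2): 2 + j674 → |·| = √(2²+674²) = √454280 ≈ 674, ∠ = arctan(674/2) ≈ 89.83°
pole (s+595): 595 + j674 → |·| = √(595²+674²) = √808301 ≈ 899.06, ∠ = arctan(674/595) ≈ 48.56°
pole (s+597): 597 + j674 → |·| = √(597²+674²) = √810685 ≈ 900.38, ∠ = arctan(674/597) ≈ 48.47°
pole at origin: |s| = 674, ∠ = 90.00° (in denominator)
|T| = 10 · 4.5453e+05 / 3.6773e+11 ≈ 1.236e-05
Gain = 20 log₁₀(1.236e-05) ≈ -98.16 dB

-98.2 dB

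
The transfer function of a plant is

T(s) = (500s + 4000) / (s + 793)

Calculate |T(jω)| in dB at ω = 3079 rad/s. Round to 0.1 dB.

53.7 dB

Substitute s = j3079:
Numerator: 500(j3079) + 4000 = 4000 + j1539500
Denominator: (j3079) + 793 = 793 + j3079
|N| = √(4000² + 1539500²) ≈ 1.5395e+06, ∠N ≈ 89.85°
|D| = √(793² + 3079²) ≈ 3179.5, ∠D ≈ 75.56°
|T| = 1.5395e+06 / 3179.5 ≈ 484.2
Gain = 20 log₁₀(484.2) ≈ 53.70 dB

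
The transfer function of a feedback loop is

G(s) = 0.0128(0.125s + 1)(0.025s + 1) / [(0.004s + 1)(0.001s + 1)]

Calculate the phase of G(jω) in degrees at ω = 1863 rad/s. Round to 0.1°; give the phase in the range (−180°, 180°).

34.4°

At ω = 1863 rad/s:
zero (1 + j1863·0.125) = 1 + j232.875 → |·| ≈ 232.88, ∠ ≈ 89.75°
zero (1 + j1863·0.025) = 1 + j46.575 → |·| ≈ 46.586, ∠ ≈ 88.77°
pole (1 + j1863·0.004) = 1 + j7.452 → |·| ≈ 7.5188, ∠ ≈ 82.36°
pole (1 + j1863·0.001) = 1 + j1.863 → |·| ≈ 2.1144, ∠ ≈ 61.77°
∠G = (89.75° + 88.77°) − (82.36° + 61.77°) = 34.39°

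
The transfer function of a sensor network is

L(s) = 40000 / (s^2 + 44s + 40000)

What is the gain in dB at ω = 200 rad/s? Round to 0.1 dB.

At s = jω = j200:
quadratic: (j200)² + 44·j200 + 40000 = 0 + j8800 → |·| ≈ 8800, ∠ ≈ 90.00°
|L| = 40000 / 8800 ≈ 4.5455
Gain = 20 log₁₀(4.5455) ≈ 13.15 dB

13.2 dB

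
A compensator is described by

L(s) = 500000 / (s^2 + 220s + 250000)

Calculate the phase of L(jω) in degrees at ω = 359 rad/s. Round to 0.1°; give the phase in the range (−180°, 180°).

-33.1°

At s = jω = j359:
quadratic: (j359)² + 220·j359 + 250000 = 121119 + j78980 → |·| ≈ 1.4459e+05, ∠ ≈ 33.11°
∠L = 0.00° − 33.11° = -33.11°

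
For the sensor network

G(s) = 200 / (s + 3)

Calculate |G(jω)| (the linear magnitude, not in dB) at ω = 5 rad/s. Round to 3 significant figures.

34.3

Substitute s = j5:
Numerator: 200 = 200 + j0
Denominator: (j5) + 3 = 3 + j5
|N| = √(200² + 0²) ≈ 200, ∠N ≈ 0.00°
|D| = √(3² + 5²) ≈ 5.831, ∠D ≈ 59.04°
|G| = 200 / 5.831 ≈ 34.299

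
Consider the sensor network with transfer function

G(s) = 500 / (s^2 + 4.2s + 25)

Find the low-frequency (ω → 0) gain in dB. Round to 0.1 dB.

G(0) = 500 / 25 = 20
20 log₁₀(20) ≈ 26.02 dB

26.0 dB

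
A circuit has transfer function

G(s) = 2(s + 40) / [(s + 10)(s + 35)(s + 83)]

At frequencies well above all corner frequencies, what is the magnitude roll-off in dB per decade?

Each pole contributes −20 dB/decade at high frequency; each zero contributes +20 dB/decade.
Net: 1 zero(s) − 3 pole(s) → -40 dB/decade.

-40 dB/decade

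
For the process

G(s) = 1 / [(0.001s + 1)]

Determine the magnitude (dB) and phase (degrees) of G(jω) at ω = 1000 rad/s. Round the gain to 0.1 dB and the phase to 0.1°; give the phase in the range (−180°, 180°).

At ω = 1000 rad/s:
pole (1 + j1000·0.001) = 1 + j1 → |·| ≈ 1.4142, ∠ ≈ 45.00°
|G| = 1 · 1 / (1.4142) ≈ 0.70711
Gain = 20 log₁₀(0.70711) ≈ -3.01 dB
∠G = (0°) − (45.00°) = -45.00°

-3.0 dB, -45.0°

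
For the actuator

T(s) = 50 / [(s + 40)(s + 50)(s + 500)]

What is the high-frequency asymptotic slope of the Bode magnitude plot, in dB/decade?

-60 dB/decade

Each pole contributes −20 dB/decade at high frequency; each zero contributes +20 dB/decade.
Net: 0 zero(s) − 3 pole(s) → -60 dB/decade.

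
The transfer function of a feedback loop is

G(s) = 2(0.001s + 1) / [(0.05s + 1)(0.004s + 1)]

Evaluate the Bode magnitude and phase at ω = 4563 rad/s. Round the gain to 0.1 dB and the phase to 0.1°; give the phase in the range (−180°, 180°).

-53.0 dB, -99.0°

At ω = 4563 rad/s:
zero (1 + j4563·0.001) = 1 + j4.563 → |·| ≈ 4.6713, ∠ ≈ 77.64°
pole (1 + j4563·0.05) = 1 + j228.15 → |·| ≈ 228.15, ∠ ≈ 89.75°
pole (1 + j4563·0.004) = 1 + j18.252 → |·| ≈ 18.279, ∠ ≈ 86.86°
|G| = 2 · 4.6713 / (228.15 · 18.279) ≈ 0.0022402
Gain = 20 log₁₀(0.0022402) ≈ -52.99 dB
∠G = (77.64°) − (89.75° + 86.86°) = -98.97°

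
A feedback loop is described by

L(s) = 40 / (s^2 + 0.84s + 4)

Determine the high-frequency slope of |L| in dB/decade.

Each pole contributes −20 dB/decade at high frequency; each zero contributes +20 dB/decade.
Net: 0 zero(s) − 2 pole(s) → -40 dB/decade.

-40 dB/decade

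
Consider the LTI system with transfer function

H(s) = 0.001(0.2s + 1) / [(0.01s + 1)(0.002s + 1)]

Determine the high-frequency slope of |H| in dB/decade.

Each pole contributes −20 dB/decade at high frequency; each zero contributes +20 dB/decade.
Net: 1 zero(s) − 2 pole(s) → -20 dB/decade.

-20 dB/decade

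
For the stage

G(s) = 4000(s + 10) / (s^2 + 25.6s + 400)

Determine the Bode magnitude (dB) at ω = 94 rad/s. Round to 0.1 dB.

32.7 dB

At s = jω = j94:
zero (s+10): 10 + j94 → |·| = √(10²+94²) = √8936 ≈ 94.53, ∠ = arctan(94/10) ≈ 83.93°
quadratic: (j94)² + 25.6·j94 + 400 = -8436 + j2406.4 → |·| ≈ 8772.5, ∠ ≈ 164.08°
|G| = 4000 · 94.53 / 8772.5 ≈ 43.103
Gain = 20 log₁₀(43.103) ≈ 32.69 dB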